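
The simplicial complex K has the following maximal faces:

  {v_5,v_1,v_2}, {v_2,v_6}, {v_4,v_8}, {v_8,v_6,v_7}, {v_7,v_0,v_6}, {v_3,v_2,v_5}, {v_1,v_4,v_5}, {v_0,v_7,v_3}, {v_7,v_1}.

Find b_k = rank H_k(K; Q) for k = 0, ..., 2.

Take the total order v_0 < v_1 < v_2 < v_3 < v_4 < v_5 < v_6 < v_7 < v_8 on the vertex set. Then K (dimension 2) consists of the simplices:

  0-simplices (9): [v_0], [v_1], [v_2], [v_3], [v_4], [v_5], [v_6], [v_7], [v_8]
  1-simplices (17): (17 of them)
  2-simplices (6): [v_0,v_3,v_7], [v_0,v_6,v_7], [v_1,v_2,v_5], [v_1,v_4,v_5], [v_2,v_3,v_5], [v_6,v_7,v_8]

Hence C_0 ≅ Z^9, C_1 ≅ Z^17, C_2 ≅ Z^6.

The boundary map ∂_1: C_1 → C_0 sends each edge [p,q] (with p < q) to q − p. For instance
  ∂[v_0,v_3] = [v_3] − [v_0].
This gives a 9×17 integer matrix of rank 8; reducing to Smith normal form yields diagonal entries (1,1,1,1,1,1,1,1).

The boundary map ∂_2: C_2 → C_1 acts by ∂[p,q,r] = [q,r] − [p,r] + [p,q]. For instance
  ∂[v_1,v_2,v_5] = [v_2,v_5] − [v_1,v_5] + [v_1,v_2],
  ∂[v_0,v_3,v_7] = [v_3,v_7] − [v_0,v_7] + [v_0,v_3].
The 17×6 boundary matrix has rank 6 and Smith normal form diag(1,1,1,1,1,1).

Reading off H_k = ker ∂_k / im ∂_{k+1}:

  H_0: rank C_0 − rank ∂_1 = 9 − 8 = 1, and the invariant factors of ∂_1 are all 1, so H_0 ≅ Z.
  H_1: rank ker ∂_1 − rank ∂_2 = (17 − 8) − 6 = 3, and the invariant factors of ∂_2 are all 1, so H_1 ≅ Z^3.
  H_2: rank ker ∂_2 − rank ∂_3 = (6 − 6) − 0 = 0, and there is no ∂_3, so H_2 ≅ 0.

Hence the Betti numbers are b_0 = 1, b_1 = 3, b_2 = 0.

b_0 = 1, b_1 = 3, b_2 = 0.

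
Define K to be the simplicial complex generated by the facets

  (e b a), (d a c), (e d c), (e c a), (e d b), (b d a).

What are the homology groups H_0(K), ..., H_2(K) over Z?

Order the vertices as a < b < c < d < e. Listing each simplex with vertices in this order, K has dimension 2 with simplices:

  0-simplices (5): a, b, c, d, e
  1-simplices (9): ab, ac, ad, ae, bd, be, cd, ce, de
  2-simplices (6): abd, abe, acd, ace, bde, cde

so the chain groups are C_0 ≅ Z^5, C_1 ≅ Z^9, C_2 ≅ Z^6.

Boundary ∂_1: C_1 → C_0 maps an edge to its endpoints' difference, ∂[p,q] = q − p.
This gives a 5×9 integer matrix of rank 4; reducing to Smith normal form yields diagonal entries (1,1,1,1).

∂_2: C_2 → C_1 sends each 2-simplex [p,q,r] to [q,r] − [p,r] + [p,q]. For instance
  ∂bde = de − be + bd,
  ∂cde = de − ce + cd.
This gives a 9×6 integer matrix of rank 5; reducing to Smith normal form yields diagonal entries (1,1,1,1,1).

Now H_k = ker ∂_k / im ∂_{k+1}, so:

  H_0: rank C_0 − rank ∂_1 = 5 − 4 = 1, and the invariant factors of ∂_1 are all 1, so H_0 = Z.
  H_1: rank ker ∂_1 − rank ∂_2 = (9 − 4) − 5 = 0, and the invariant factors of ∂_2 are all 1, so H_1 = 0.
  H_2: rank ker ∂_2 − rank ∂_3 = (6 − 5) − 0 = 1, and there is no ∂_3, so H_2 = Z.

As a check, the Euler characteristic is 5 − 9 + 6 = 2, which agrees with 1 − 0 + 1 = 2.

H_0 ≅ Z,  H_1 = 0,  H_2 ≅ Z.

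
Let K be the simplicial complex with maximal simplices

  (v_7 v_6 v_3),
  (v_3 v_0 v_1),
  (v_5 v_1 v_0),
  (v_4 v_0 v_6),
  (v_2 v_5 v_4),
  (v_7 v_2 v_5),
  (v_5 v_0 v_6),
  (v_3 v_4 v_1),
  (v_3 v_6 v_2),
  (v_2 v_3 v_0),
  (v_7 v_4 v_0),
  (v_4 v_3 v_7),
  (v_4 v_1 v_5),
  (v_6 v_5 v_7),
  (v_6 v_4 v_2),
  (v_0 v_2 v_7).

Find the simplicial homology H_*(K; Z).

H_0 ≅ Z,  H_1 ≅ Z^2,  H_2 ≅ Z.

Fix the vertex order v_0 < v_1 < v_2 < v_3 < v_4 < v_5 < v_6 < v_7 and write every simplex with vertices in increasing order. Then dim K = 2 and the simplices of K are:

  0-simplices (8): [v_0], [v_1], [v_2], [v_3], [v_4], [v_5], [v_6], [v_7]
  1-simplices (24): (24 of them)
  2-simplices (16): (16 of them)

giving chain groups C_0 ≅ Z^8, C_1 ≅ Z^24, C_2 ≅ Z^16.

Boundary ∂_1: C_1 → C_0 maps an edge to its endpoints' difference, ∂[p,q] = q − p.
The resulting 8×24 matrix has rank 7, and its Smith normal form has invariant factors (1,1,1,1,1,1,1).

Boundary ∂_2: C_2 → C_1 maps a triangle to the signed sum of its edges. For instance
  ∂[v_0,v_4,v_6] = [v_4,v_6] − [v_0,v_6] + [v_0,v_4],
  ∂[v_0,v_1,v_3] = [v_1,v_3] − [v_0,v_3] + [v_0,v_1].
The resulting 24×16 matrix has rank 15, and its Smith normal form has invariant factors (1,1,1,1,1,1,1,1,1,1,1,1,1,1,1).

From H_k ≅ ker(∂_k) / im(∂_{k+1}) we obtain:

  H_0: rank C_0 − rank ∂_1 = 8 − 7 = 1, and the invariant factors of ∂_1 are all 1, so H_0 ≅ Z.
  H_1: rank ker ∂_1 − rank ∂_2 = (24 − 7) − 15 = 2, and the invariant factors of ∂_2 are all 1, so H_1 ≅ Z^2.
  H_2: rank ker ∂_2 − rank ∂_3 = (16 − 15) − 0 = 1, and there is no ∂_3, so H_2 ≅ Z.

As a check, the Euler characteristic is 8 − 24 + 16 = 0, which agrees with 1 − 2 + 1 = 0.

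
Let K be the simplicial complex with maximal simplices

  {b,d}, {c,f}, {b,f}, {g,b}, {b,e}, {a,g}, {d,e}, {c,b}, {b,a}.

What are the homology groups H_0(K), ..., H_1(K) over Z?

Fix the vertex order a < b < c < d < e < f < g and write every simplex with vertices in increasing order. Then dim K = 1 and the simplices of K are:

  0-simplices (7): a, b, c, d, e, f, g
  1-simplices (9): ab, ag, bc, bd, be, bf, bg, cf, de

giving chain groups C_0 ≅ Z^7, C_1 ≅ Z^9.

The boundary map ∂_1: C_1 → C_0 maps an edge to its endpoints' difference, ∂[p,q] = q − p. For instance
  ∂ag = g − a.
The 7×9 boundary matrix has rank 6 and Smith normal form diag(1,1,1,1,1,1).

Now H_k = ker ∂_k / im ∂_{k+1}, so:

  H_0: rank C_0 − rank ∂_1 = 7 − 6 = 1, and the invariant factors of ∂_1 are all 1, so H_0 = Z.
  H_1: rank ker ∂_1 − rank ∂_2 = (9 − 6) − 0 = 3, and there is no ∂_2, so H_1 = Z^3.

H_0 ≅ Z,  H_1 ≅ Z^3.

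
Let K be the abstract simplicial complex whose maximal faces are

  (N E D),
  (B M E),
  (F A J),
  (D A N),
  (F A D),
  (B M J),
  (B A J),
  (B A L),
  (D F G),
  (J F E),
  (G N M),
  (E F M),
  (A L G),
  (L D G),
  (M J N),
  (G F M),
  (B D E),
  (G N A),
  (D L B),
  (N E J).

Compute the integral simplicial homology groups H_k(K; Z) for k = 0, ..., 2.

H_0 ≅ Z,  H_1 ≅ Z ⊕ Z/2Z,  H_2 = 0.

K has 10 vertices, 30 edges, 20 triangles.
rank ∂_0 = 0, rank ∂_1 = 9 ⇒ b_0 = 10 − 0 − 9 = 1; all invariant factors of ∂_1 are 1 so no torsion. So H_0 ≅ Z.
rank ∂_1 = 9, rank ∂_2 = 20 ⇒ b_1 = 30 − 9 − 20 = 1; ∂_2 has invariant factor(s) [2] giving torsion. So H_1 ≅ Z ⊕ Z/2Z.
rank ∂_2 = 20, rank ∂_3 = 0 ⇒ b_2 = 20 − 20 − 0 = 0. So H_2 ≅ 0.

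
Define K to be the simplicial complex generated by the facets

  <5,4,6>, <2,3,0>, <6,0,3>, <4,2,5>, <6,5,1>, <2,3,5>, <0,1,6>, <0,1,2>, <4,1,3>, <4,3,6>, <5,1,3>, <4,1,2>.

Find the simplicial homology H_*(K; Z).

Order the vertices as 0 < 1 < 2 < 3 < 4 < 5 < 6. Listing each simplex with vertices in this order, K has dimension 2 with simplices:

  0-simplices (7): [0], [1], [2], [3], [4], [5], [6]
  1-simplices (18): [0,1], [0,2], [0,3], [0,6], [1,2], [1,3], [1,4], [1,5], [1,6], [2,3], [2,4], [2,5], [3,4], [3,5], [3,6], [4,5], [4,6], [5,6]
  2-simplices (12): [0,1,2], [0,1,6], [0,2,3], [0,3,6], [1,2,4], [1,3,4], [1,3,5], [1,5,6], [2,3,5], [2,4,5], [3,4,6], [4,5,6]

so the chain groups are C_0 ≅ Z^7, C_1 ≅ Z^18, C_2 ≅ Z^12.

∂_1: C_1 → C_0 is given by ∂[p,q] = [q] − [p]. For instance
  ∂[1,4] = [4] − [1].
This gives a 7×18 integer matrix of rank 6; reducing to Smith normal form yields diagonal entries (1,1,1,1,1,1).

Boundary ∂_2: C_2 → C_1 maps a triangle to the signed sum of its edges. For instance
  ∂[0,3,6] = [3,6] − [0,6] + [0,3],
  ∂[1,2,4] = [2,4] − [1,4] + [1,2].
The 18×12 boundary matrix has rank 12 and Smith normal form diag(1,1,1,1,1,1,1,1,1,1,1,2).

From H_k ≅ ker(∂_k) / im(∂_{k+1}) we obtain:

  H_0: rank C_0 − rank ∂_1 = 7 − 6 = 1, and the invariant factors of ∂_1 are all 1, so H_0 ≅ Z.
  H_1: rank ker ∂_1 − rank ∂_2 = (18 − 6) − 12 = 0, and ∂_2 has invariant factor 2 > 1, so H_1 ≅ Z/2Z.
  H_2: rank ker ∂_2 − rank ∂_3 = (12 − 12) − 0 = 0, and there is no ∂_3, so H_2 ≅ 0.

As a check, the Euler characteristic is 7 − 18 + 12 = 1, which agrees with 1 − 0 + 0 = 1.

H_0 = Z,  H_1 = Z/2Z,  H_2 = 0.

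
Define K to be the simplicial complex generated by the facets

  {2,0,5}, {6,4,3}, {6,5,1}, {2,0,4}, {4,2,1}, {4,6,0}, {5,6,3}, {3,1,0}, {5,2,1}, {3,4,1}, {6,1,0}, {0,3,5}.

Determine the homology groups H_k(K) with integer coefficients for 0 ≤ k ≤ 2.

Take the total order 0 < 1 < 2 < 3 < 4 < 5 < 6 on the vertex set. Then K (dimension 2) consists of the simplices:

  0-simplices (7): [0], [1], [2], [3], [4], [5], [6]
  1-simplices (18): [0,1], [0,2], [0,3], [0,4], [0,5], [0,6], [1,2], [1,3], [1,4], [1,5], [1,6], [2,4], [2,5], [3,4], [3,5], [3,6], [4,6], [5,6]
  2-simplices (12): [0,1,3], [0,1,6], [0,2,4], [0,2,5], [0,3,5], [0,4,6], [1,2,4], [1,2,5], [1,3,4], [1,5,6], [3,4,6], [3,5,6]

giving chain groups C_0 ≅ Z^7, C_1 ≅ Z^18, C_2 ≅ Z^12.

The boundary map ∂_1: C_1 → C_0 is given by ∂[p,q] = [q] − [p]. For instance
  ∂[4,6] = [6] − [4].
The 7×18 boundary matrix has rank 6 and Smith normal form diag(1,1,1,1,1,1).

∂_2: C_2 → C_1 acts by ∂[p,q,r] = [q,r] − [p,r] + [p,q]. For instance
  ∂[0,4,6] = [4,6] − [0,6] + [0,4],
  ∂[0,1,6] = [1,6] − [0,6] + [0,1].
The 18×12 boundary matrix has rank 12 and Smith normal form diag(1,1,1,1,1,1,1,1,1,1,1,2).

From H_k ≅ ker(∂_k) / im(∂_{k+1}) we obtain:

  H_0: rank C_0 − rank ∂_1 = 7 − 6 = 1, and the invariant factors of ∂_1 are all 1, so H_0 ≅ Z.
  H_1: rank ker ∂_1 − rank ∂_2 = (18 − 6) − 12 = 0, and ∂_2 has invariant factor 2 > 1, so H_1 ≅ Z/2.
  H_2: rank ker ∂_2 − rank ∂_3 = (12 − 12) − 0 = 0, and there is no ∂_3, so H_2 ≅ 0.

As a check, the Euler characteristic is 7 − 18 + 12 = 1, which agrees with 1 − 0 + 0 = 1.

H_0 ≅ Z,  H_1 ≅ Z/2,  H_2 = 0.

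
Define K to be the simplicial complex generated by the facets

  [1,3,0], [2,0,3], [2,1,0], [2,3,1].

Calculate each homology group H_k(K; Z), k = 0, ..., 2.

H_0 ≅ Z,  H_1 = 0,  H_2 ≅ Z.

Order the vertices as 0 < 1 < 2 < 3. Listing each simplex with vertices in this order, K has dimension 2 with simplices:

  0-simplices (4): [0], [1], [2], [3]
  1-simplices (6): [0,1], [0,2], [0,3], [1,2], [1,3], [2,3]
  2-simplices (4): [0,1,2], [0,1,3], [0,2,3], [1,2,3]

giving chain groups C_0 ≅ Z^4, C_1 ≅ Z^6, C_2 ≅ Z^4.

Boundary ∂_1: C_1 → C_0 sends each edge [p,q] (with p < q) to q − p. For instance
  ∂[2,3] = [3] − [2].
The resulting 4×6 matrix has rank 3, and its Smith normal form has invariant factors (1,1,1).

∂_2: C_2 → C_1 sends each 2-simplex [p,q,r] to [q,r] − [p,r] + [p,q]. For instance
  ∂[0,2,3] = [2,3] − [0,3] + [0,2],
  ∂[0,1,2] = [1,2] − [0,2] + [0,1].
As a 6×4 matrix over Z this has rank 3, with invariant factors (1,1,1).

Now H_k = ker ∂_k / im ∂_{k+1}, so:

  H_0: rank C_0 − rank ∂_1 = 4 − 3 = 1, and the invariant factors of ∂_1 are all 1, so H_0 = Z.
  H_1: rank ker ∂_1 − rank ∂_2 = (6 − 3) − 3 = 0, and the invariant factors of ∂_2 are all 1, so H_1 = 0.
  H_2: rank ker ∂_2 − rank ∂_3 = (4 − 3) − 0 = 1, and there is no ∂_3, so H_2 = Z.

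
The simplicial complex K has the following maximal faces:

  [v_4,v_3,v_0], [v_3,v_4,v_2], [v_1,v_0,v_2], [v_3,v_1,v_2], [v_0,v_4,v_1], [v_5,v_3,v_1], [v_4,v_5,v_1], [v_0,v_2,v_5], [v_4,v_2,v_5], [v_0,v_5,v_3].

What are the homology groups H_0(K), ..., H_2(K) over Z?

H_0 = Z,  H_1 = Z/2,  H_2 = 0.

K has 6 vertices, 15 edges, 10 triangles.
rank ∂_0 = 0, rank ∂_1 = 5 ⇒ b_0 = 6 − 0 − 5 = 1; all invariant factors of ∂_1 are 1 so no torsion. So H_0 ≅ Z.
rank ∂_1 = 5, rank ∂_2 = 10 ⇒ b_1 = 15 − 5 − 10 = 0; ∂_2 has invariant factor(s) [2] giving torsion. So H_1 ≅ Z/2.
rank ∂_2 = 10, rank ∂_3 = 0 ⇒ b_2 = 10 − 10 − 0 = 0. So H_2 ≅ 0.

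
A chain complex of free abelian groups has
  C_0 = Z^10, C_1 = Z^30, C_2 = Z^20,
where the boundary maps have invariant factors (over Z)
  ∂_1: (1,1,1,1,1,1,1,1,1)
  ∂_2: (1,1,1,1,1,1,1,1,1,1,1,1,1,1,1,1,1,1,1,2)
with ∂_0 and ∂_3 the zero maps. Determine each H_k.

H_0: b_0 = 10 − 0 − 9 = 1; torsion from ∂_1 factors > 1: none. So H_0 ≅ Z.
H_1: b_1 = 30 − 9 − 20 = 1; torsion from ∂_2 factors > 1: [2]. So H_1 ≅ Z ⊕ Z/2.
H_2: b_2 = 20 − 20 − 0 = 0; torsion from ∂_3 factors > 1: none. So H_2 ≅ 0.

H_0 ≅ Z,  H_1 ≅ Z ⊕ Z/2,  H_2 = 0.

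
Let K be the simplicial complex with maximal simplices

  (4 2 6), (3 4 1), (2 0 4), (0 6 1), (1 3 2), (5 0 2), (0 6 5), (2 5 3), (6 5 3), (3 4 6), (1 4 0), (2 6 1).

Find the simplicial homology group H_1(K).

H_1 ≅ Z/2.

K has 7 vertices, 18 edges, 12 triangles.
rank ∂_1 = 6, rank ∂_2 = 12 ⇒ b_1 = 18 − 6 − 12 = 0; ∂_2 has invariant factor(s) [2] giving torsion. So H_1 = Z/2.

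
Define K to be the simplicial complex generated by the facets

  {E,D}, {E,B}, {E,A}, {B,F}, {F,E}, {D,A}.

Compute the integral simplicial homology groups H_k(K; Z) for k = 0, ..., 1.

K has 5 vertices, 6 edges.
rank ∂_0 = 0, rank ∂_1 = 4 ⇒ b_0 = 5 − 0 − 4 = 1; all invariant factors of ∂_1 are 1 so no torsion. So H_0 = Z.
rank ∂_1 = 4, rank ∂_2 = 0 ⇒ b_1 = 6 − 4 − 0 = 2. So H_1 = Z^2.

H_0 = Z,  H_1 = Z^2.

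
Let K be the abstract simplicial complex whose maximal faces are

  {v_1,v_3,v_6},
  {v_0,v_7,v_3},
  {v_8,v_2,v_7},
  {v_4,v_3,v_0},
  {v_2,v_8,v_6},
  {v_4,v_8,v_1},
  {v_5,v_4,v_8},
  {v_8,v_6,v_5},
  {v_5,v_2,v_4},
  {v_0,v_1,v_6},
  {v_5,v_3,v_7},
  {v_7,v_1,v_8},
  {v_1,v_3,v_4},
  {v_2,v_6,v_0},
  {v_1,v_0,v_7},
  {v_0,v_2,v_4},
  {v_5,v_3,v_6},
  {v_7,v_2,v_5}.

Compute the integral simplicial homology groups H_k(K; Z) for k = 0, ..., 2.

H_0 = Z,  H_1 = Z ⊕ Z_2,  H_2 = 0.

Fix the vertex order v_0 < v_1 < v_2 < v_3 < v_4 < v_5 < v_6 < v_7 < v_8 and write every simplex with vertices in increasing order. Then dim K = 2 and the simplices of K are:

  0-simplices (9): [v_0], [v_1], [v_2], [v_3], [v_4], [v_5], [v_6], [v_7], [v_8]
  1-simplices (27): (27 of them)
  2-simplices (18): (18 of them)

Hence C_0 ≅ Z^9, C_1 ≅ Z^27, C_2 ≅ Z^18.

Boundary ∂_1: C_1 → C_0 is given by ∂[p,q] = [q] − [p].
As a 9×27 matrix over Z this has rank 8, with invariant factors (1,1,1,1,1,1,1,1).

Boundary ∂_2: C_2 → C_1 sends each 2-simplex [p,q,r] to [q,r] − [p,r] + [p,q]. For instance
  ∂[v_1,v_4,v_8] = [v_4,v_8] − [v_1,v_8] + [v_1,v_4],
  ∂[v_1,v_3,v_4] = [v_3,v_4] − [v_1,v_4] + [v_1,v_3].
As a 27×18 matrix over Z this has rank 18, with invariant factors (1,1,1,1,1,1,1,1,1,1,1,1,1,1,1,1,1,2).

Reading off H_k = ker ∂_k / im ∂_{k+1}:

  H_0: rank C_0 − rank ∂_1 = 9 − 8 = 1, and the invariant factors of ∂_1 are all 1, so H_0 = Z.
  H_1: rank ker ∂_1 − rank ∂_2 = (27 − 8) − 18 = 1, and ∂_2 has invariant factor 2 > 1, so H_1 = Z ⊕ Z_2.
  H_2: rank ker ∂_2 − rank ∂_3 = (18 − 18) − 0 = 0, and there is no ∂_3, so H_2 = 0.

As a check, the Euler characteristic is 9 − 27 + 18 = 0, which agrees with 1 − 1 + 0 = 0.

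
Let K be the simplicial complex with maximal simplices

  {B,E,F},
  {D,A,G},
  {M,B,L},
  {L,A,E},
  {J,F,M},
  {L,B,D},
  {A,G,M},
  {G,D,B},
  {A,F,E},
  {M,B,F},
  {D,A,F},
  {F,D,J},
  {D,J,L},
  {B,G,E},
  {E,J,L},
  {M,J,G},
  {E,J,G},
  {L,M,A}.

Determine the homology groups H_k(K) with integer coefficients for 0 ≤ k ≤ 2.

Order the vertices as A < B < D < E < F < G < J < L < M. Listing each simplex with vertices in this order, K has dimension 2 with simplices:

  0-simplices (9): A, B, D, E, F, G, J, L, M
  1-simplices (27): AD, AE, AF, AG, AL, AM, BD, BE, BF, BG, BL, BM, DF, DG, DJ, DL, EF, EG, EJ, EL, FJ, FM, GJ, GM, JL, JM, LM
  2-simplices (18): ADF, ADG, AEF, AEL, AGM, ALM, BDG, BDL, BEF, BEG, BFM, BLM, DFJ, DJL, EGJ, EJL, FJM, GJM

giving chain groups C_0 ≅ Z^9, C_1 ≅ Z^27, C_2 ≅ Z^18.

∂_1: C_1 → C_0 is given by ∂[p,q] = [q] − [p]. For instance
  ∂EL = L − E.
The 9×27 boundary matrix has rank 8 and Smith normal form diag(1,1,1,1,1,1,1,1).

The boundary map ∂_2: C_2 → C_1 acts by ∂[p,q,r] = [q,r] − [p,r] + [p,q]. For instance
  ∂AEL = EL − AL + AE,
  ∂BEF = EF − BF + BE.
As a 27×18 matrix over Z this has rank 17, with invariant factors (1,1,1,1,1,1,1,1,1,1,1,1,1,1,1,1,1).

Reading off H_k = ker ∂_k / im ∂_{k+1}:

  H_0: rank C_0 − rank ∂_1 = 9 − 8 = 1, and the invariant factors of ∂_1 are all 1, so H_0 ≅ Z.
  H_1: rank ker ∂_1 − rank ∂_2 = (27 − 8) − 17 = 2, and the invariant factors of ∂_2 are all 1, so H_1 ≅ Z^2.
  H_2: rank ker ∂_2 − rank ∂_3 = (18 − 17) − 0 = 1, and there is no ∂_3, so H_2 ≅ Z.

As a check, the Euler characteristic is 9 − 27 + 18 = 0, which agrees with 1 − 2 + 1 = 0.

H_0 ≅ Z,  H_1 ≅ Z^2,  H_2 ≅ Z.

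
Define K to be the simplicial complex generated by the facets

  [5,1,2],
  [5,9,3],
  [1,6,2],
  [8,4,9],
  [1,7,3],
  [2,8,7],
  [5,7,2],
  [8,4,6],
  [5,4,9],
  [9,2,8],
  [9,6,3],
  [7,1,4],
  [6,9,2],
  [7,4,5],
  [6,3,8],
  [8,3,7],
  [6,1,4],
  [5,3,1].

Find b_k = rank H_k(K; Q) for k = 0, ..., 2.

b_0 = 1, b_1 = 1, b_2 = 0.

Take the total order 1 < 2 < 3 < 4 < 5 < 6 < 7 < 8 < 9 on the vertex set. Then K (dimension 2) consists of the simplices:

  0-simplices (9): [1], [2], [3], [4], [5], [6], [7], [8], [9]
  1-simplices (27): (27 of them)
  2-simplices (18): [1,2,5], [1,2,6], [1,3,5], [1,3,7], [1,4,6], [1,4,7], [2,5,7], [2,6,9], [2,7,8], [2,8,9], [3,5,9], [3,6,8], [3,6,9], [3,7,8], [4,5,7], [4,5,9], [4,6,8], [4,8,9]

giving chain groups C_0 ≅ Z^9, C_1 ≅ Z^27, C_2 ≅ Z^18.

∂_1: C_1 → C_0 maps an edge to its endpoints' difference, ∂[p,q] = q − p. For instance
  ∂[1,7] = [7] − [1].
The resulting 9×27 matrix has rank 8, and its Smith normal form has invariant factors (1,1,1,1,1,1,1,1).

The boundary map ∂_2: C_2 → C_1 maps a triangle to the signed sum of its edges. For instance
  ∂[4,5,7] = [5,7] − [4,7] + [4,5],
  ∂[1,2,5] = [2,5] − [1,5] + [1,2].
As a 27×18 matrix over Z this has rank 18, with invariant factors (1,1,1,1,1,1,1,1,1,1,1,1,1,1,1,1,1,2).

From H_k ≅ ker(∂_k) / im(∂_{k+1}) we obtain:

  H_0: rank C_0 − rank ∂_1 = 9 − 8 = 1, and the invariant factors of ∂_1 are all 1, so H_0 = Z.
  H_1: rank ker ∂_1 − rank ∂_2 = (27 − 8) − 18 = 1, and ∂_2 has invariant factor 2 > 1, so H_1 = Z ⊕ Z/2Z.
  H_2: rank ker ∂_2 − rank ∂_3 = (18 − 18) − 0 = 0, and there is no ∂_3, so H_2 = 0.

Hence the Betti numbers are b_0 = 1, b_1 = 1, b_2 = 0.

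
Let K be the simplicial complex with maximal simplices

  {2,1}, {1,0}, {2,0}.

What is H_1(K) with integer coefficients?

H_1 = Z.

We work with the vertex ordering 0 < 1 < 2. The simplices of K, each written with vertices in increasing order, are:

  0-simplices (3): [0], [1], [2]
  1-simplices (3): [0,1], [0,2], [1,2]

so the chain groups are C_0 ≅ Z^3, C_1 ≅ Z^3.

Boundary ∂_1: C_1 → C_0 sends each edge [p,q] (with p < q) to q − p. For instance
  ∂[1,2] = [2] − [1].
This gives a 3×3 integer matrix of rank 2; reducing to Smith normal form yields diagonal entries (1,1).

Now H_k = ker ∂_k / im ∂_{k+1}, so:

  H_1: rank ker ∂_1 − rank ∂_2 = (3 − 2) − 0 = 1, and there is no ∂_2, so H_1 = Z.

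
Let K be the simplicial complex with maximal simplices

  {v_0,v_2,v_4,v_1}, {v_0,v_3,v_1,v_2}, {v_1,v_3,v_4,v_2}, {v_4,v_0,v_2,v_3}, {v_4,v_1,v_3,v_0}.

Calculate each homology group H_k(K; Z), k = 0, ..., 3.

H_0 ≅ Z,  H_1 = 0,  H_2 = 0,  H_3 ≅ Z.

We work with the vertex ordering v_0 < v_1 < v_2 < v_3 < v_4. The simplices of K, each written with vertices in increasing order, are:

  0-simplices (5): [v_0], [v_1], [v_2], [v_3], [v_4]
  1-simplices (10): [v_0,v_1], [v_0,v_2], [v_0,v_3], [v_0,v_4], [v_1,v_2], [v_1,v_3], [v_1,v_4], [v_2,v_3], [v_2,v_4], [v_3,v_4]
  2-simplices (10): [v_0,v_1,v_2], [v_0,v_1,v_3], [v_0,v_1,v_4], [v_0,v_2,v_3], [v_0,v_2,v_4], [v_0,v_3,v_4], [v_1,v_2,v_3], [v_1,v_2,v_4], [v_1,v_3,v_4], [v_2,v_3,v_4]
  3-simplices (5): [v_0,v_1,v_2,v_3], [v_0,v_1,v_2,v_4], [v_0,v_1,v_3,v_4], [v_0,v_2,v_3,v_4], [v_1,v_2,v_3,v_4]

so the chain groups are C_0 ≅ Z^5, C_1 ≅ Z^10, C_2 ≅ Z^10, C_3 ≅ Z^5.

∂_1: C_1 → C_0 maps an edge to its endpoints' difference, ∂[p,q] = q − p. For instance
  ∂[v_2,v_4] = [v_4] − [v_2].
This gives a 5×10 integer matrix of rank 4; reducing to Smith normal form yields diagonal entries (1,1,1,1).

Boundary ∂_2: C_2 → C_1 sends each 2-simplex [p,q,r] to [q,r] − [p,r] + [p,q]. For instance
  ∂[v_0,v_1,v_3] = [v_1,v_3] − [v_0,v_3] + [v_0,v_1],
  ∂[v_0,v_2,v_4] = [v_2,v_4] − [v_0,v_4] + [v_0,v_2].
The 10×10 boundary matrix has rank 6 and Smith normal form diag(1,1,1,1,1,1).

The boundary map ∂_3: C_3 → C_2 sends each 3-simplex σ to the alternating sum Σ_i (−1)^i (σ with its i-th vertex removed). For instance
  ∂[v_0,v_2,v_3,v_4] = [v_2,v_3,v_4] − [v_0,v_3,v_4] + [v_0,v_2,v_4] − [v_0,v_2,v_3],
  ∂[v_0,v_1,v_3,v_4] = [v_1,v_3,v_4] − [v_0,v_3,v_4] + [v_0,v_1,v_4] − [v_0,v_1,v_3].
The 10×5 boundary matrix has rank 4 and Smith normal form diag(1,1,1,1).

Now H_k = ker ∂_k / im ∂_{k+1}, so:

  H_0: rank C_0 − rank ∂_1 = 5 − 4 = 1, and the invariant factors of ∂_1 are all 1, so H_0 = Z.
  H_1: rank ker ∂_1 − rank ∂_2 = (10 − 4) − 6 = 0, and the invariant factors of ∂_2 are all 1, so H_1 = 0.
  H_2: rank ker ∂_2 − rank ∂_3 = (10 − 6) − 4 = 0, and the invariant factors of ∂_3 are all 1, so H_2 = 0.
  H_3: rank ker ∂_3 − rank ∂_4 = (5 − 4) − 0 = 1, and there is no ∂_4, so H_3 = Z.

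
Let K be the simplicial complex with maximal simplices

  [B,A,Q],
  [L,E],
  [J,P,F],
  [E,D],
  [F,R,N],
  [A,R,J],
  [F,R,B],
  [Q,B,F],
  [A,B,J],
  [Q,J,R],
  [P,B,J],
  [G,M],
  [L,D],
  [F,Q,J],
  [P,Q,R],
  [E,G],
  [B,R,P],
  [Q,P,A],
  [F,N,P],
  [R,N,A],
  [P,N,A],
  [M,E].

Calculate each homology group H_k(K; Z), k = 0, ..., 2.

Fix the vertex order A < B < D < E < F < G < J < L < M < N < P < Q < R and write every simplex with vertices in increasing order. Then dim K = 2 and the simplices of K are:

  0-simplices (13): A, B, D, E, F, G, J, L, M, N, P, Q, R
  1-simplices (30): AB, AJ, AN, AP, AQ, AR, BF, BJ, BP, BQ, BR, DE, DL, EG, EL, EM, FJ, FN, FP, FQ, FR, GM, JP, JQ, JR, NP, NR, PQ, PR, QR
  2-simplices (16): ABJ, ABQ, AJR, ANP, ANR, APQ, BFQ, BFR, BJP, BPR, FJP, FJQ, FNP, FNR, JQR, PQR

so the chain groups are C_0 ≅ Z^13, C_1 ≅ Z^30, C_2 ≅ Z^16.

Boundary ∂_1: C_1 → C_0 is given by ∂[p,q] = [q] − [p]. For instance
  ∂BP = P − B.
This gives a 13×30 integer matrix of rank 11; reducing to Smith normal form yields diagonal entries (1,1,1,1,1,1,1,1,1,1,1).

Boundary ∂_2: C_2 → C_1 maps a triangle to the signed sum of its edges. For instance
  ∂ANR = NR − AR + AN,
  ∂ABJ = BJ − AJ + AB.
The resulting 30×16 matrix has rank 15, and its Smith normal form has invariant factors (1,1,1,1,1,1,1,1,1,1,1,1,1,1,1).

Now H_k = ker ∂_k / im ∂_{k+1}, so:

  H_0: rank C_0 − rank ∂_1 = 13 − 11 = 2, and the invariant factors of ∂_1 are all 1, so H_0 ≅ Z^2.
  H_1: rank ker ∂_1 − rank ∂_2 = (30 − 11) − 15 = 4, and the invariant factors of ∂_2 are all 1, so H_1 ≅ Z^4.
  H_2: rank ker ∂_2 − rank ∂_3 = (16 − 15) − 0 = 1, and there is no ∂_3, so H_2 ≅ Z.

(K is a triangulation of the disjoint union of a wedge of 2 circles and the torus T^2.)

H_0 ≅ Z^2,  H_1 ≅ Z^4,  H_2 ≅ Z.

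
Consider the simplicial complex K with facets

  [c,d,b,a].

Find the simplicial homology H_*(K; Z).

H_0 = Z,  H_1 = 0,  H_2 = 0,  H_3 = 0.

Fix the vertex order a < b < c < d and write every simplex with vertices in increasing order. Then dim K = 3 and the simplices of K are:

  0-simplices (4): a, b, c, d
  1-simplices (6): ab, ac, ad, bc, bd, cd
  2-simplices (4): abc, abd, acd, bcd
  3-simplices (1): abcd

Hence C_0 ≅ Z^4, C_1 ≅ Z^6, C_2 ≅ Z^4, C_3 ≅ Z^1.

The boundary map ∂_1: C_1 → C_0 is given by ∂[p,q] = [q] − [p]. For instance
  ∂ab = b − a.
The resulting 4×6 matrix has rank 3, and its Smith normal form has invariant factors (1,1,1).

Boundary ∂_2: C_2 → C_1 maps a triangle to the signed sum of its edges. For instance
  ∂acd = cd − ad + ac,
  ∂abc = bc − ac + ab.
This gives a 6×4 integer matrix of rank 3; reducing to Smith normal form yields diagonal entries (1,1,1).

The boundary map ∂_3: C_3 → C_2 sends each 3-simplex σ to the alternating sum Σ_i (−1)^i (σ with its i-th vertex removed). For instance
  ∂abcd = bcd − acd + abd − abc.
As a 4×1 matrix over Z this has rank 1, with invariant factors (1).

Now H_k = ker ∂_k / im ∂_{k+1}, so:

  H_0: rank C_0 − rank ∂_1 = 4 − 3 = 1, and the invariant factors of ∂_1 are all 1, so H_0 ≅ Z.
  H_1: rank ker ∂_1 − rank ∂_2 = (6 − 3) − 3 = 0, and the invariant factors of ∂_2 are all 1, so H_1 ≅ 0.
  H_2: rank ker ∂_2 − rank ∂_3 = (4 − 3) − 1 = 0, and the invariant factors of ∂_3 are all 1, so H_2 ≅ 0.
  H_3: rank ker ∂_3 − rank ∂_4 = (1 − 1) − 0 = 0, and there is no ∂_4, so H_3 ≅ 0.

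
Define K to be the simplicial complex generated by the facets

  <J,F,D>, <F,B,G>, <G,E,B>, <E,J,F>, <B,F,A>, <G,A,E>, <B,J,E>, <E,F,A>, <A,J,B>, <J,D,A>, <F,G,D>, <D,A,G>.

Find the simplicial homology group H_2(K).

H_2 ≅ 0.

Take the total order A < B < D < E < F < G < J on the vertex set. Then K (dimension 2) consists of the simplices:

  0-simplices (7): A, B, D, E, F, G, J
  1-simplices (18): AB, AD, AE, AF, AG, AJ, BE, BF, BG, BJ, DF, DG, DJ, EF, EG, EJ, FG, FJ
  2-simplices (12): ABF, ABJ, ADG, ADJ, AEF, AEG, BEG, BEJ, BFG, DFG, DFJ, EFJ

giving chain groups C_0 ≅ Z^7, C_1 ≅ Z^18, C_2 ≅ Z^12.

The boundary map ∂_1: C_1 → C_0 sends each edge [p,q] (with p < q) to q − p. For instance
  ∂BE = E − B.
The resulting 7×18 matrix has rank 6, and its Smith normal form has invariant factors (1,1,1,1,1,1).

Boundary ∂_2: C_2 → C_1 sends each 2-simplex [p,q,r] to [q,r] − [p,r] + [p,q]. For instance
  ∂ABJ = BJ − AJ + AB,
  ∂BEJ = EJ − BJ + BE.
The 18×12 boundary matrix has rank 12 and Smith normal form diag(1,1,1,1,1,1,1,1,1,1,1,2).

Reading off H_k = ker ∂_k / im ∂_{k+1}:

  H_2: rank ker ∂_2 − rank ∂_3 = (12 − 12) − 0 = 0, and there is no ∂_3, so H_2 = 0.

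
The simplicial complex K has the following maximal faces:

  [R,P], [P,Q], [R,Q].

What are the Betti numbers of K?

Fix the vertex order P < Q < R and write every simplex with vertices in increasing order. Then dim K = 1 and the simplices of K are:

  0-simplices (3): P, Q, R
  1-simplices (3): PQ, PR, QR

giving chain groups C_0 ≅ Z^3, C_1 ≅ Z^3.

Boundary ∂_1: C_1 → C_0 is given by ∂[p,q] = [q] − [p]. For instance
  ∂QR = R − Q.
As a 3×3 matrix over Z this has rank 2, with invariant factors (1,1).

Reading off H_k = ker ∂_k / im ∂_{k+1}:

  H_0: rank C_0 − rank ∂_1 = 3 − 2 = 1, and the invariant factors of ∂_1 are all 1, so H_0 = Z.
  H_1: rank ker ∂_1 − rank ∂_2 = (3 − 2) − 0 = 1, and there is no ∂_2, so H_1 = Z.

Hence the Betti numbers are b_0 = 1, b_1 = 1.

b_0 = 1, b_1 = 1.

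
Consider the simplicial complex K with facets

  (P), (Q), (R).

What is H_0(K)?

H_0 = Z^3.

Order the vertices as P < Q < R. Listing each simplex with vertices in this order, K has dimension 0 with simplices:

  0-simplices (3): P, Q, R

Hence C_0 ≅ Z^3.

From H_k ≅ ker(∂_k) / im(∂_{k+1}) we obtain:

  H_0: rank C_0 − rank ∂_1 = 3 − 0 = 3, and there is no ∂_1, so H_0 ≅ Z^3.

(K is a triangulation of a set of 3 points.)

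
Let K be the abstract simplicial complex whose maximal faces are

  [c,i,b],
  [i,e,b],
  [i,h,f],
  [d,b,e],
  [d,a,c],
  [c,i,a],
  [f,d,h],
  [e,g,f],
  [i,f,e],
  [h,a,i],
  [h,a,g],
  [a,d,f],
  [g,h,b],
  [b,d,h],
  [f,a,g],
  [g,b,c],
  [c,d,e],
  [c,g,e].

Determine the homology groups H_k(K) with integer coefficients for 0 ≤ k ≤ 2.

Fix the vertex order a < b < c < d < e < f < g < h < i and write every simplex with vertices in increasing order. Then dim K = 2 and the simplices of K are:

  0-simplices (9): a, b, c, d, e, f, g, h, i
  1-simplices (27): ac, ad, af, ag, ah, ai, bc, bd, be, bg, bh, bi, cd, ce, cg, ci, de, df, dh, ef, eg, ei, fg, fh, fi, gh, hi
  2-simplices (18): acd, aci, adf, afg, agh, ahi, bcg, bci, bde, bdh, bei, bgh, cde, ceg, dfh, efg, efi, fhi

so the chain groups are C_0 ≅ Z^9, C_1 ≅ Z^27, C_2 ≅ Z^18.

∂_1: C_1 → C_0 sends each edge [p,q] (with p < q) to q − p.
As a 9×27 matrix over Z this has rank 8, with invariant factors (1,1,1,1,1,1,1,1).

Boundary ∂_2: C_2 → C_1 sends each 2-simplex [p,q,r] to [q,r] − [p,r] + [p,q]. For instance
  ∂efi = fi − ei + ef,
  ∂bci = ci − bi + bc.
The 27×18 boundary matrix has rank 18 and Smith normal form diag(1,1,1,1,1,1,1,1,1,1,1,1,1,1,1,1,1,2).

Computing H_k = (kernel of ∂_k) / (image of ∂_{k+1}):

  H_0: rank C_0 − rank ∂_1 = 9 − 8 = 1, and the invariant factors of ∂_1 are all 1, so H_0 ≅ Z.
  H_1: rank ker ∂_1 − rank ∂_2 = (27 − 8) − 18 = 1, and ∂_2 has invariant factor 2 > 1, so H_1 ≅ Z ⊕ Z/2.
  H_2: rank ker ∂_2 − rank ∂_3 = (18 − 18) − 0 = 0, and there is no ∂_3, so H_2 ≅ 0.

H_0 = Z,  H_1 = Z ⊕ Z/2,  H_2 = 0.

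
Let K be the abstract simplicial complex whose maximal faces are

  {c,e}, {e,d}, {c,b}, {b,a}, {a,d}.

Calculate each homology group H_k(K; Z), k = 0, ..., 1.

H_0 = Z,  H_1 = Z.

Take the total order a < b < c < d < e on the vertex set. Then K (dimension 1) consists of the simplices:

  0-simplices (5): a, b, c, d, e
  1-simplices (5): ab, ad, bc, ce, de

Hence C_0 ≅ Z^5, C_1 ≅ Z^5.

Boundary ∂_1: C_1 → C_0 sends each edge [p,q] (with p < q) to q − p.
This gives a 5×5 integer matrix of rank 4; reducing to Smith normal form yields diagonal entries (1,1,1,1).

Now H_k = ker ∂_k / im ∂_{k+1}, so:

  H_0: rank C_0 − rank ∂_1 = 5 − 4 = 1, and the invariant factors of ∂_1 are all 1, so H_0 ≅ Z.
  H_1: rank ker ∂_1 − rank ∂_2 = (5 − 4) − 0 = 1, and there is no ∂_2, so H_1 ≅ Z.

As a check, the Euler characteristic is 5 − 5 = 0, which agrees with 1 − 1 = 0.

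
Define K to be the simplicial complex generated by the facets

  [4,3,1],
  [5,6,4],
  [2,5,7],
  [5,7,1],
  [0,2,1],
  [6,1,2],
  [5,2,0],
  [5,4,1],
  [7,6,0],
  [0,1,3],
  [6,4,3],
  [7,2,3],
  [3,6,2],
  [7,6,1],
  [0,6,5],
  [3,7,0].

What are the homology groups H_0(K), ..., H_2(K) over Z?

K has 8 vertices, 24 edges, 16 triangles.
rank ∂_0 = 0, rank ∂_1 = 7 ⇒ b_0 = 8 − 0 − 7 = 1; all invariant factors of ∂_1 are 1 so no torsion. So H_0 = Z.
rank ∂_1 = 7, rank ∂_2 = 15 ⇒ b_1 = 24 − 7 − 15 = 2; all invariant factors of ∂_2 are 1 so no torsion. So H_1 = Z^2.
rank ∂_2 = 15, rank ∂_3 = 0 ⇒ b_2 = 16 − 15 − 0 = 1. So H_2 = Z.

H_0 = Z,  H_1 = Z^2,  H_2 = Z.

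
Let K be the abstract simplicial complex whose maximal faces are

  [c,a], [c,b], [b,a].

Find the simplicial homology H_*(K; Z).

We work with the vertex ordering a < b < c. The simplices of K, each written with vertices in increasing order, are:

  0-simplices (3): a, b, c
  1-simplices (3): ab, ac, bc

so the chain groups are C_0 ≅ Z^3, C_1 ≅ Z^3.

The boundary map ∂_1: C_1 → C_0 sends each edge [p,q] (with p < q) to q − p.
This gives a 3×3 integer matrix of rank 2; reducing to Smith normal form yields diagonal entries (1,1).

From H_k ≅ ker(∂_k) / im(∂_{k+1}) we obtain:

  H_0: rank C_0 − rank ∂_1 = 3 − 2 = 1, and the invariant factors of ∂_1 are all 1, so H_0 ≅ Z.
  H_1: rank ker ∂_1 − rank ∂_2 = (3 − 2) − 0 = 1, and there is no ∂_2, so H_1 ≅ Z.

As a check, the Euler characteristic is 3 − 3 = 0, which agrees with 1 − 1 = 0.

H_0 ≅ Z,  H_1 ≅ Z.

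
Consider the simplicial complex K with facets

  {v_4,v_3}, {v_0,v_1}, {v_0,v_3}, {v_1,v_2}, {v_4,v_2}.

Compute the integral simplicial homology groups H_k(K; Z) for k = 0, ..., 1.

H_0 = Z,  H_1 = Z.

Fix the vertex order v_0 < v_1 < v_2 < v_3 < v_4 and write every simplex with vertices in increasing order. Then dim K = 1 and the simplices of K are:

  0-simplices (5): [v_0], [v_1], [v_2], [v_3], [v_4]
  1-simplices (5): [v_0,v_1], [v_0,v_3], [v_1,v_2], [v_2,v_4], [v_3,v_4]

giving chain groups C_0 ≅ Z^5, C_1 ≅ Z^5.

Boundary ∂_1: C_1 → C_0 is given by ∂[p,q] = [q] − [p]. For instance
  ∂[v_0,v_3] = [v_3] − [v_0].
As a 5×5 matrix over Z this has rank 4, with invariant factors (1,1,1,1).

Reading off H_k = ker ∂_k / im ∂_{k+1}:

  H_0: rank C_0 − rank ∂_1 = 5 − 4 = 1, and the invariant factors of ∂_1 are all 1, so H_0 ≅ Z.
  H_1: rank ker ∂_1 − rank ∂_2 = (5 − 4) − 0 = 1, and there is no ∂_2, so H_1 ≅ Z.

As a check, the Euler characteristic is 5 − 5 = 0, which agrees with 1 − 1 = 0.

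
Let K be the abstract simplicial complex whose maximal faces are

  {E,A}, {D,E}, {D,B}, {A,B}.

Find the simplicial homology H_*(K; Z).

H_0 ≅ Z,  H_1 ≅ Z.

Fix the vertex order A < B < D < E and write every simplex with vertices in increasing order. Then dim K = 1 and the simplices of K are:

  0-simplices (4): A, B, D, E
  1-simplices (4): AB, AE, BD, DE

so the chain groups are C_0 ≅ Z^4, C_1 ≅ Z^4.

∂_1: C_1 → C_0 maps an edge to its endpoints' difference, ∂[p,q] = q − p.
As a 4×4 matrix over Z this has rank 3, with invariant factors (1,1,1).

Now H_k = ker ∂_k / im ∂_{k+1}, so:

  H_0: rank C_0 − rank ∂_1 = 4 − 3 = 1, and the invariant factors of ∂_1 are all 1, so H_0 = Z.
  H_1: rank ker ∂_1 − rank ∂_2 = (4 − 3) − 0 = 1, and there is no ∂_2, so H_1 = Z.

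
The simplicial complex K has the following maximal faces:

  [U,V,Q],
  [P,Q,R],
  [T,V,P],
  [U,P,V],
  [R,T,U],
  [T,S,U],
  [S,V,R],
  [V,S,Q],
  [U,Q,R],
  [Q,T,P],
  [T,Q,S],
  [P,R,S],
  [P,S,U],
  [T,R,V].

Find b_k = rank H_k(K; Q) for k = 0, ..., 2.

Take the total order P < Q < R < S < T < U < V on the vertex set. Then K (dimension 2) consists of the simplices:

  0-simplices (7): P, Q, R, S, T, U, V
  1-simplices (21): PQ, PR, PS, PT, PU, PV, QR, QS, QT, QU, QV, RS, RT, RU, RV, ST, SU, SV, TU, TV, UV
  2-simplices (14): PQR, PQT, PRS, PSU, PTV, PUV, QRU, QST, QSV, QUV, RSV, RTU, RTV, STU

giving chain groups C_0 ≅ Z^7, C_1 ≅ Z^21, C_2 ≅ Z^14.

Boundary ∂_1: C_1 → C_0 maps an edge to its endpoints' difference, ∂[p,q] = q − p.
As a 7×21 matrix over Z this has rank 6, with invariant factors (1,1,1,1,1,1).

Boundary ∂_2: C_2 → C_1 acts by ∂[p,q,r] = [q,r] − [p,r] + [p,q]. For instance
  ∂QRU = RU − QU + QR,
  ∂PSU = SU − PU + PS.
As a 21×14 matrix over Z this has rank 13, with invariant factors (1,1,1,1,1,1,1,1,1,1,1,1,1).

Reading off H_k = ker ∂_k / im ∂_{k+1}:

  H_0: rank C_0 − rank ∂_1 = 7 − 6 = 1, and the invariant factors of ∂_1 are all 1, so H_0 ≅ Z.
  H_1: rank ker ∂_1 − rank ∂_2 = (21 − 6) − 13 = 2, and the invariant factors of ∂_2 are all 1, so H_1 ≅ Z^2.
  H_2: rank ker ∂_2 − rank ∂_3 = (14 − 13) − 0 = 1, and there is no ∂_3, so H_2 ≅ Z.

Hence the Betti numbers are b_0 = 1, b_1 = 2, b_2 = 1.

b_0 = 1, b_1 = 2, b_2 = 1.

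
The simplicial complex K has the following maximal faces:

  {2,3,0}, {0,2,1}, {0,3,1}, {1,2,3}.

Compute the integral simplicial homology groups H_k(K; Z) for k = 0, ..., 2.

Fix the vertex order 0 < 1 < 2 < 3 and write every simplex with vertices in increasing order. Then dim K = 2 and the simplices of K are:

  0-simplices (4): [0], [1], [2], [3]
  1-simplices (6): [0,1], [0,2], [0,3], [1,2], [1,3], [2,3]
  2-simplices (4): [0,1,2], [0,1,3], [0,2,3], [1,2,3]

Hence C_0 ≅ Z^4, C_1 ≅ Z^6, C_2 ≅ Z^4.

The boundary map ∂_1: C_1 → C_0 is given by ∂[p,q] = [q] − [p]. For instance
  ∂[0,2] = [2] − [0].
As a 4×6 matrix over Z this has rank 3, with invariant factors (1,1,1).

∂_2: C_2 → C_1 maps a triangle to the signed sum of its edges. For instance
  ∂[0,2,3] = [2,3] − [0,3] + [0,2],
  ∂[1,2,3] = [2,3] − [1,3] + [1,2].
This gives a 6×4 integer matrix of rank 3; reducing to Smith normal form yields diagonal entries (1,1,1).

From H_k ≅ ker(∂_k) / im(∂_{k+1}) we obtain:

  H_0: rank C_0 − rank ∂_1 = 4 − 3 = 1, and the invariant factors of ∂_1 are all 1, so H_0 = Z.
  H_1: rank ker ∂_1 − rank ∂_2 = (6 − 3) − 3 = 0, and the invariant factors of ∂_2 are all 1, so H_1 = 0.
  H_2: rank ker ∂_2 − rank ∂_3 = (4 − 3) − 0 = 1, and there is no ∂_3, so H_2 = Z.

(K is a triangulation of the 2-sphere S^2.)

H_0 ≅ Z,  H_1 = 0,  H_2 ≅ Z.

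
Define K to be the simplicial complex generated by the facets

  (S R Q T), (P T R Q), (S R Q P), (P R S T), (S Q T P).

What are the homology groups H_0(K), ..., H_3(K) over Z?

Order the vertices as P < Q < R < S < T. Listing each simplex with vertices in this order, K has dimension 3 with simplices:

  0-simplices (5): P, Q, R, S, T
  1-simplices (10): PQ, PR, PS, PT, QR, QS, QT, RS, RT, ST
  2-simplices (10): PQR, PQS, PQT, PRS, PRT, PST, QRS, QRT, QST, RST
  3-simplices (5): PQRS, PQRT, PQST, PRST, QRST

giving chain groups C_0 ≅ Z^5, C_1 ≅ Z^10, C_2 ≅ Z^10, C_3 ≅ Z^5.

Boundary ∂_1: C_1 → C_0 maps an edge to its endpoints' difference, ∂[p,q] = q − p.
This gives a 5×10 integer matrix of rank 4; reducing to Smith normal form yields diagonal entries (1,1,1,1).

∂_2: C_2 → C_1 maps a triangle to the signed sum of its edges. For instance
  ∂PQR = QR − PR + PQ,
  ∂QRS = RS − QS + QR.
As a 10×10 matrix over Z this has rank 6, with invariant factors (1,1,1,1,1,1).

The boundary map ∂_3: C_3 → C_2 sends each 3-simplex σ to the alternating sum Σ_i (−1)^i (σ with its i-th vertex removed). For instance
  ∂PQRS = QRS − PRS + PQS − PQR,
  ∂PRST = RST − PST + PRT − PRS.
The resulting 10×5 matrix has rank 4, and its Smith normal form has invariant factors (1,1,1,1).

From H_k ≅ ker(∂_k) / im(∂_{k+1}) we obtain:

  H_0: rank C_0 − rank ∂_1 = 5 − 4 = 1, and the invariant factors of ∂_1 are all 1, so H_0 = Z.
  H_1: rank ker ∂_1 − rank ∂_2 = (10 − 4) − 6 = 0, and the invariant factors of ∂_2 are all 1, so H_1 = 0.
  H_2: rank ker ∂_2 − rank ∂_3 = (10 − 6) − 4 = 0, and the invariant factors of ∂_3 are all 1, so H_2 = 0.
  H_3: rank ker ∂_3 − rank ∂_4 = (5 − 4) − 0 = 1, and there is no ∂_4, so H_3 = Z.

H_0 = Z,  H_1 = 0,  H_2 = 0,  H_3 = Z.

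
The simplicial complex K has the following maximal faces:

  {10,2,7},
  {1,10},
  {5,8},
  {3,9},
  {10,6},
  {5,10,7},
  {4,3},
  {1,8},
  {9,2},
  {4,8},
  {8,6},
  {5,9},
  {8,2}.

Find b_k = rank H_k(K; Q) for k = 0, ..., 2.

b_0 = 1, b_1 = 5, b_2 = 0.

Order the vertices as 1 < 2 < 3 < 4 < 5 < 6 < 7 < 8 < 9 < 10. Listing each simplex with vertices in this order, K has dimension 2 with simplices:

  0-simplices (10): [1], [2], [3], [4], [5], [6], [7], [8], [9], [10]
  1-simplices (16): [1,8], [1,10], [2,7], [2,8], [2,9], [2,10], [3,4], [3,9], [4,8], [5,7], [5,8], [5,9], [5,10], [6,8], [6,10], [7,10]
  2-simplices (2): [2,7,10], [5,7,10]

so the chain groups are C_0 ≅ Z^10, C_1 ≅ Z^16, C_2 ≅ Z^2.

∂_1: C_1 → C_0 sends each edge [p,q] (with p < q) to q − p. For instance
  ∂[2,7] = [7] − [2].
The resulting 10×16 matrix has rank 9, and its Smith normal form has invariant factors (1,1,1,1,1,1,1,1,1).

Boundary ∂_2: C_2 → C_1 sends each 2-simplex [p,q,r] to [q,r] − [p,r] + [p,q]. For instance
  ∂[5,7,10] = [7,10] − [5,10] + [5,7],
  ∂[2,7,10] = [7,10] − [2,10] + [2,7].
This gives a 16×2 integer matrix of rank 2; reducing to Smith normal form yields diagonal entries (1,1).

Now H_k = ker ∂_k / im ∂_{k+1}, so:

  H_0: rank C_0 − rank ∂_1 = 10 − 9 = 1, and the invariant factors of ∂_1 are all 1, so H_0 ≅ Z.
  H_1: rank ker ∂_1 − rank ∂_2 = (16 − 9) − 2 = 5, and the invariant factors of ∂_2 are all 1, so H_1 ≅ Z^5.
  H_2: rank ker ∂_2 − rank ∂_3 = (2 − 2) − 0 = 0, and there is no ∂_3, so H_2 ≅ 0.

As a check, the Euler characteristic is 10 − 16 + 2 = -4, which agrees with 1 − 5 + 0 = -4.

Hence the Betti numbers are b_0 = 1, b_1 = 5, b_2 = 0.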